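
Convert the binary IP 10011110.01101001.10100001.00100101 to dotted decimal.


10011110 = 158
01101001 = 105
10100001 = 161
00100101 = 37
IP: 158.105.161.37


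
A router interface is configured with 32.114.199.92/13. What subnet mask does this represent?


/13 means 13 network bits, 19 host bits
Binary: 11111111111110000000000000000000
Mask: 255.248.0.0


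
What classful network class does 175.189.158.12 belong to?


First octet: 175
Binary: 10101111
10xxxxxx -> Class B (128-191)
Class B, default mask 255.255.0.0 (/16)


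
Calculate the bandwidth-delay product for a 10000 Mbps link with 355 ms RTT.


BDP = bandwidth * RTT
= 10000 Mbps * 355 ms
= 10000 * 1e6 * 355 / 1000 bits
= 3550000000 bits
= 443750000 bytes
= 433349.6094 KB
BDP = 3550000000 bits (443750000 bytes)


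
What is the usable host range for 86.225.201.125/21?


Network: 86.225.200.0
Broadcast: 86.225.207.255
First usable = network + 1
Last usable = broadcast - 1
Range: 86.225.200.1 to 86.225.207.254


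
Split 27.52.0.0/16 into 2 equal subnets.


New prefix = 16 + 1 = 17
Each subnet has 32768 addresses
  27.52.0.0/17
  27.52.128.0/17
Subnets: 27.52.0.0/17, 27.52.128.0/17


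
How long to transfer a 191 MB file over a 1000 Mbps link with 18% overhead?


Effective throughput = 1000 * (1 - 18/100) = 820.0 Mbps
File size in Mb = 191 * 8 = 1528 Mb
Time = 1528 / 820.0
Time = 1.8634 seconds


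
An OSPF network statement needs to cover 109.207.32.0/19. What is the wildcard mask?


Subnet mask: 255.255.224.0
Wildcard = 255.255.255.255 - subnet mask
255 - 255 = 0
255 - 255 = 0
255 - 224 = 31
255 - 0 = 255
Wildcard: 0.0.31.255


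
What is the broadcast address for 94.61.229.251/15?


Network: 94.60.0.0/15
Host bits = 17
Set all host bits to 1:
Broadcast: 94.61.255.255


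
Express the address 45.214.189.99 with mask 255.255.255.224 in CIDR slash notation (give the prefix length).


Binary: 11111111.11111111.11111111.11100000
Count leading 1s
Prefix: /27


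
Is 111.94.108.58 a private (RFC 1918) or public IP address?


RFC 1918 private ranges:
  10.0.0.0/8 (10.0.0.0 - 10.255.255.255)
  172.16.0.0/12 (172.16.0.0 - 172.31.255.255)
  192.168.0.0/16 (192.168.0.0 - 192.168.255.255)
Public (not in any RFC 1918 range)


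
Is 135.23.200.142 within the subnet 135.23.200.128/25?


Subnet network: 135.23.200.128
Test IP AND mask: 135.23.200.128
Yes, 135.23.200.142 is in 135.23.200.128/25


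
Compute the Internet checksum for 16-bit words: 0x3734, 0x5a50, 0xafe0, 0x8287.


Sum all words (with carry folding):
+ 0x3734 = 0x3734
+ 0x5a50 = 0x9184
+ 0xafe0 = 0x4165
+ 0x8287 = 0xc3ec
One's complement: ~0xc3ec
Checksum = 0x3c13


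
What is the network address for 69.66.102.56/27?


IP:   01000101.01000010.01100110.00111000
Mask: 11111111.11111111.11111111.11100000
AND operation:
Net:  01000101.01000010.01100110.00100000
Network: 69.66.102.32/27


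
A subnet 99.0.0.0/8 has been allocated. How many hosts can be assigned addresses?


Host bits = 32 - 8 = 24
Total addresses = 2^24 = 16777216
Usable = total - 2 (network and broadcast)
Usable hosts: 16777214


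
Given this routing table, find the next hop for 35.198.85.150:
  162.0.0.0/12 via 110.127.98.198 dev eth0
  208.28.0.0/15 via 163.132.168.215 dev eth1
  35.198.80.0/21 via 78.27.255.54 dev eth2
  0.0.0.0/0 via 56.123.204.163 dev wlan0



Longest prefix match for 35.198.85.150:
  /12 162.0.0.0: no
  /15 208.28.0.0: no
  /21 35.198.80.0: MATCH
  /0 0.0.0.0: MATCH
Selected: next-hop 78.27.255.54 via eth2 (matched /21)


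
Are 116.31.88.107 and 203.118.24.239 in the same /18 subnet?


Mask: 255.255.192.0
116.31.88.107 AND mask = 116.31.64.0
203.118.24.239 AND mask = 203.118.0.0
No, different subnets (116.31.64.0 vs 203.118.0.0)


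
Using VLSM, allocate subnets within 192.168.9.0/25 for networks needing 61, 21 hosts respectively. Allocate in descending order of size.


61 hosts -> /26 (62 usable): 192.168.9.0/26
21 hosts -> /27 (30 usable): 192.168.9.64/27
Allocation: 192.168.9.0/26 (61 hosts, 62 usable); 192.168.9.64/27 (21 hosts, 30 usable)


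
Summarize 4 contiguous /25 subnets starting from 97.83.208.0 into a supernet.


Original prefix: /25
Number of subnets: 4 = 2^2
New prefix = 25 - 2 = 23
Supernet: 97.83.208.0/23


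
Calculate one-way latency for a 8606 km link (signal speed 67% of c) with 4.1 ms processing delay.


Speed = 0.67 * 3e5 km/s = 201000 km/s
Propagation delay = 8606 / 201000 = 0.0428 s = 42.8159 ms
Processing delay = 4.1 ms
Total one-way latency = 46.9159 ms


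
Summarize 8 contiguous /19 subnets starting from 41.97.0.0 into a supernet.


Original prefix: /19
Number of subnets: 8 = 2^3
New prefix = 19 - 3 = 16
Supernet: 41.97.0.0/16


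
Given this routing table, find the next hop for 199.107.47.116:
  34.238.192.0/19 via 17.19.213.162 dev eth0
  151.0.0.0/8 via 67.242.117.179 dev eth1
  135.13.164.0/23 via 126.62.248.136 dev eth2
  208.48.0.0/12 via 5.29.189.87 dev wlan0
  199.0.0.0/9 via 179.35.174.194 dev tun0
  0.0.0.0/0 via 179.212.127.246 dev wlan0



Longest prefix match for 199.107.47.116:
  /19 34.238.192.0: no
  /8 151.0.0.0: no
  /23 135.13.164.0: no
  /12 208.48.0.0: no
  /9 199.0.0.0: MATCH
  /0 0.0.0.0: MATCH
Selected: next-hop 179.35.174.194 via tun0 (matched /9)


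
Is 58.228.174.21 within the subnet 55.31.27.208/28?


Subnet network: 55.31.27.208
Test IP AND mask: 58.228.174.16
No, 58.228.174.21 is not in 55.31.27.208/28


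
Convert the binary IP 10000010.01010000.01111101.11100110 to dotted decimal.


10000010 = 130
01010000 = 80
01111101 = 125
11100110 = 230
IP: 130.80.125.230


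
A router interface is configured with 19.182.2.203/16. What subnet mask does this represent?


/16 means 16 network bits, 16 host bits
Binary: 11111111111111110000000000000000
Mask: 255.255.0.0


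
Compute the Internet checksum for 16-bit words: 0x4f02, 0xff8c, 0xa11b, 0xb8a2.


Sum all words (with carry folding):
+ 0x4f02 = 0x4f02
+ 0xff8c = 0x4e8f
+ 0xa11b = 0xefaa
+ 0xb8a2 = 0xa84d
One's complement: ~0xa84d
Checksum = 0x57b2


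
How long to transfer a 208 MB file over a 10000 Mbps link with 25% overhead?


Effective throughput = 10000 * (1 - 25/100) = 7500 Mbps
File size in Mb = 208 * 8 = 1664 Mb
Time = 1664 / 7500
Time = 0.2219 seconds


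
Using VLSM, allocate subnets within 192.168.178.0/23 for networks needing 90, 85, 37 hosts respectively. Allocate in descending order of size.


90 hosts -> /25 (126 usable): 192.168.178.0/25
85 hosts -> /25 (126 usable): 192.168.178.128/25
37 hosts -> /26 (62 usable): 192.168.179.0/26
Allocation: 192.168.178.0/25 (90 hosts, 126 usable); 192.168.178.128/25 (85 hosts, 126 usable); 192.168.179.0/26 (37 hosts, 62 usable)


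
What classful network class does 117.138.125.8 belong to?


First octet: 117
Binary: 01110101
0xxxxxxx -> Class A (1-126)
Class A, default mask 255.0.0.0 (/8)


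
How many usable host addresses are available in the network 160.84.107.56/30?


Host bits = 32 - 30 = 2
Total addresses = 2^2 = 4
Usable = total - 2 (network and broadcast)
Usable hosts: 2


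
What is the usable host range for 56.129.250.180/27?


Network: 56.129.250.160
Broadcast: 56.129.250.191
First usable = network + 1
Last usable = broadcast - 1
Range: 56.129.250.161 to 56.129.250.190


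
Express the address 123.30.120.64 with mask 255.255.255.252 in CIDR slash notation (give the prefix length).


Binary: 11111111.11111111.11111111.11111100
Count leading 1s
Prefix: /30


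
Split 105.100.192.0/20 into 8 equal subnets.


New prefix = 20 + 3 = 23
Each subnet has 512 addresses
  105.100.192.0/23
  105.100.194.0/23
  105.100.196.0/23
  105.100.198.0/23
  105.100.200.0/23
  105.100.202.0/23
  105.100.204.0/23
  105.100.206.0/23
Subnets: 105.100.192.0/23, 105.100.194.0/23, 105.100.196.0/23, 105.100.198.0/23, 105.100.200.0/23, 105.100.202.0/23, 105.100.204.0/23, 105.100.206.0/23


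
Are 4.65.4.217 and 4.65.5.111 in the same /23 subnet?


Mask: 255.255.254.0
4.65.4.217 AND mask = 4.65.4.0
4.65.5.111 AND mask = 4.65.4.0
Yes, same subnet (4.65.4.0)


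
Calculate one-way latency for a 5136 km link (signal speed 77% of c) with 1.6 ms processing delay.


Speed = 0.77 * 3e5 km/s = 231000 km/s
Propagation delay = 5136 / 231000 = 0.0222 s = 22.2338 ms
Processing delay = 1.6 ms
Total one-way latency = 23.8338 ms


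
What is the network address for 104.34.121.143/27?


IP:   01101000.00100010.01111001.10001111
Mask: 11111111.11111111.11111111.11100000
AND operation:
Net:  01101000.00100010.01111001.10000000
Network: 104.34.121.128/27


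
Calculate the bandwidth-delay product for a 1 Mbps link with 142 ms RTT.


BDP = bandwidth * RTT
= 1 Mbps * 142 ms
= 1 * 1e6 * 142 / 1000 bits
= 142000 bits
= 17750 bytes
= 17.334 KB
BDP = 142000 bits (17750 bytes)


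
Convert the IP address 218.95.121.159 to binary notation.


218 = 11011010
95 = 01011111
121 = 01111001
159 = 10011111
Binary: 11011010.01011111.01111001.10011111


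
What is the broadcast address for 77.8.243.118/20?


Network: 77.8.240.0/20
Host bits = 12
Set all host bits to 1:
Broadcast: 77.8.255.255


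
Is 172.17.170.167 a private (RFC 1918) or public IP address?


RFC 1918 private ranges:
  10.0.0.0/8 (10.0.0.0 - 10.255.255.255)
  172.16.0.0/12 (172.16.0.0 - 172.31.255.255)
  192.168.0.0/16 (192.168.0.0 - 192.168.255.255)
Private (in 172.16.0.0/12)


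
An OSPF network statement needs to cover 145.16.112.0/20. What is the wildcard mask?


Subnet mask: 255.255.240.0
Wildcard = 255.255.255.255 - subnet mask
255 - 255 = 0
255 - 255 = 0
255 - 240 = 15
255 - 0 = 255
Wildcard: 0.0.15.255


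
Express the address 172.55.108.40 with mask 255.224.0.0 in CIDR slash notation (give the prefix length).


Binary: 11111111.11100000.00000000.00000000
Count leading 1s
Prefix: /11


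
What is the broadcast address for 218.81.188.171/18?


Network: 218.81.128.0/18
Host bits = 14
Set all host bits to 1:
Broadcast: 218.81.191.255


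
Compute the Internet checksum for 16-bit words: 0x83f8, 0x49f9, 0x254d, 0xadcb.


Sum all words (with carry folding):
+ 0x83f8 = 0x83f8
+ 0x49f9 = 0xcdf1
+ 0x254d = 0xf33e
+ 0xadcb = 0xa10a
One's complement: ~0xa10a
Checksum = 0x5ef5


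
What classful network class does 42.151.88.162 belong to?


First octet: 42
Binary: 00101010
0xxxxxxx -> Class A (1-126)
Class A, default mask 255.0.0.0 (/8)


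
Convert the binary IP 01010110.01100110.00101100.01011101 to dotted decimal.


01010110 = 86
01100110 = 102
00101100 = 44
01011101 = 93
IP: 86.102.44.93


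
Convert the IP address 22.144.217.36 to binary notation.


22 = 00010110
144 = 10010000
217 = 11011001
36 = 00100100
Binary: 00010110.10010000.11011001.00100100


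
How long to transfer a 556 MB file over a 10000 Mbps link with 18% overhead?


Effective throughput = 10000 * (1 - 18/100) = 8200 Mbps
File size in Mb = 556 * 8 = 4448 Mb
Time = 4448 / 8200
Time = 0.5424 seconds


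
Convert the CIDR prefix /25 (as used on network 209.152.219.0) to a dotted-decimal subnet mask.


/25 means 25 network bits, 7 host bits
Binary: 11111111111111111111111110000000
Mask: 255.255.255.128


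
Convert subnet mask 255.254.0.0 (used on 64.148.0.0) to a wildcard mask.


Subnet mask: 255.254.0.0
Wildcard = 255.255.255.255 - subnet mask
255 - 255 = 0
255 - 254 = 1
255 - 0 = 255
255 - 0 = 255
Wildcard: 0.1.255.255


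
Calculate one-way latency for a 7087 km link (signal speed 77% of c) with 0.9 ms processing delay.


Speed = 0.77 * 3e5 km/s = 231000 km/s
Propagation delay = 7087 / 231000 = 0.0307 s = 30.6797 ms
Processing delay = 0.9 ms
Total one-way latency = 31.5797 ms


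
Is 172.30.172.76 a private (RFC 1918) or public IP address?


RFC 1918 private ranges:
  10.0.0.0/8 (10.0.0.0 - 10.255.255.255)
  172.16.0.0/12 (172.16.0.0 - 172.31.255.255)
  192.168.0.0/16 (192.168.0.0 - 192.168.255.255)
Private (in 172.16.0.0/12)


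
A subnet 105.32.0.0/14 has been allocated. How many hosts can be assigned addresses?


Host bits = 32 - 14 = 18
Total addresses = 2^18 = 262144
Usable = total - 2 (network and broadcast)
Usable hosts: 262142


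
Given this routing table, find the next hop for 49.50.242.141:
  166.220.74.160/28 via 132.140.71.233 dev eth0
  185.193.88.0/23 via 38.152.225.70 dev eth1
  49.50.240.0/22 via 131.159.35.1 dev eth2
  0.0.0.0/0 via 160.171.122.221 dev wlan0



Longest prefix match for 49.50.242.141:
  /28 166.220.74.160: no
  /23 185.193.88.0: no
  /22 49.50.240.0: MATCH
  /0 0.0.0.0: MATCH
Selected: next-hop 131.159.35.1 via eth2 (matched /22)


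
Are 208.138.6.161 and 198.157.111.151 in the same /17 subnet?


Mask: 255.255.128.0
208.138.6.161 AND mask = 208.138.0.0
198.157.111.151 AND mask = 198.157.0.0
No, different subnets (208.138.0.0 vs 198.157.0.0)


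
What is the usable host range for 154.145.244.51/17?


Network: 154.145.128.0
Broadcast: 154.145.255.255
First usable = network + 1
Last usable = broadcast - 1
Range: 154.145.128.1 to 154.145.255.254


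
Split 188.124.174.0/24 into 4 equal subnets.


New prefix = 24 + 2 = 26
Each subnet has 64 addresses
  188.124.174.0/26
  188.124.174.64/26
  188.124.174.128/26
  188.124.174.192/26
Subnets: 188.124.174.0/26, 188.124.174.64/26, 188.124.174.128/26, 188.124.174.192/26


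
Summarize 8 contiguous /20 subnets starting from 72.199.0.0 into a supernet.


Original prefix: /20
Number of subnets: 8 = 2^3
New prefix = 20 - 3 = 17
Supernet: 72.199.0.0/17


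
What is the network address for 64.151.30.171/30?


IP:   01000000.10010111.00011110.10101011
Mask: 11111111.11111111.11111111.11111100
AND operation:
Net:  01000000.10010111.00011110.10101000
Network: 64.151.30.168/30


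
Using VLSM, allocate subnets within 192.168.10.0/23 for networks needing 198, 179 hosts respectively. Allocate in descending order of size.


198 hosts -> /24 (254 usable): 192.168.10.0/24
179 hosts -> /24 (254 usable): 192.168.11.0/24
Allocation: 192.168.10.0/24 (198 hosts, 254 usable); 192.168.11.0/24 (179 hosts, 254 usable)


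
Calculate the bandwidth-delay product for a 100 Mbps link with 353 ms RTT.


BDP = bandwidth * RTT
= 100 Mbps * 353 ms
= 100 * 1e6 * 353 / 1000 bits
= 35300000 bits
= 4412500 bytes
= 4309.082 KB
BDP = 35300000 bits (4412500 bytes)


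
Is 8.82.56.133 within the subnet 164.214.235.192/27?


Subnet network: 164.214.235.192
Test IP AND mask: 8.82.56.128
No, 8.82.56.133 is not in 164.214.235.192/27


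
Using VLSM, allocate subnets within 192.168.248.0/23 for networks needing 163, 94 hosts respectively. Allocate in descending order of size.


163 hosts -> /24 (254 usable): 192.168.248.0/24
94 hosts -> /25 (126 usable): 192.168.249.0/25
Allocation: 192.168.248.0/24 (163 hosts, 254 usable); 192.168.249.0/25 (94 hosts, 126 usable)


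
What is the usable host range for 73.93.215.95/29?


Network: 73.93.215.88
Broadcast: 73.93.215.95
First usable = network + 1
Last usable = broadcast - 1
Range: 73.93.215.89 to 73.93.215.94


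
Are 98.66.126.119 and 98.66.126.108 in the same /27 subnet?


Mask: 255.255.255.224
98.66.126.119 AND mask = 98.66.126.96
98.66.126.108 AND mask = 98.66.126.96
Yes, same subnet (98.66.126.96)


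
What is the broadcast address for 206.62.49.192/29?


Network: 206.62.49.192/29
Host bits = 3
Set all host bits to 1:
Broadcast: 206.62.49.199


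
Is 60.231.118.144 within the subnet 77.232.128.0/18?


Subnet network: 77.232.128.0
Test IP AND mask: 60.231.64.0
No, 60.231.118.144 is not in 77.232.128.0/18


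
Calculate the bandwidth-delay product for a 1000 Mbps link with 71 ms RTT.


BDP = bandwidth * RTT
= 1000 Mbps * 71 ms
= 1000 * 1e6 * 71 / 1000 bits
= 71000000 bits
= 8875000 bytes
= 8666.9922 KB
BDP = 71000000 bits (8875000 bytes)


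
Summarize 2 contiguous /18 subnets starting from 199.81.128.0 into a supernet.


Original prefix: /18
Number of subnets: 2 = 2^1
New prefix = 18 - 1 = 17
Supernet: 199.81.128.0/17


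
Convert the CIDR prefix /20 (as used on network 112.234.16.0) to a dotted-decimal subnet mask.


/20 means 20 network bits, 12 host bits
Binary: 11111111111111111111000000000000
Mask: 255.255.240.0


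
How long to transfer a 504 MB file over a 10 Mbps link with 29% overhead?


Effective throughput = 10 * (1 - 29/100) = 7.1 Mbps
File size in Mb = 504 * 8 = 4032 Mb
Time = 4032 / 7.1
Time = 567.8873 seconds


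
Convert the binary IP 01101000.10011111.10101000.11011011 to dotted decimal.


01101000 = 104
10011111 = 159
10101000 = 168
11011011 = 219
IP: 104.159.168.219


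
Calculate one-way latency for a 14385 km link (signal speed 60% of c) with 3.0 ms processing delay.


Speed = 0.6 * 3e5 km/s = 180000 km/s
Propagation delay = 14385 / 180000 = 0.0799 s = 79.9167 ms
Processing delay = 3.0 ms
Total one-way latency = 82.9167 ms


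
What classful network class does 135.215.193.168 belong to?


First octet: 135
Binary: 10000111
10xxxxxx -> Class B (128-191)
Class B, default mask 255.255.0.0 (/16)


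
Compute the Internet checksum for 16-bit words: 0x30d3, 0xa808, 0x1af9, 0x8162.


Sum all words (with carry folding):
+ 0x30d3 = 0x30d3
+ 0xa808 = 0xd8db
+ 0x1af9 = 0xf3d4
+ 0x8162 = 0x7537
One's complement: ~0x7537
Checksum = 0x8ac8


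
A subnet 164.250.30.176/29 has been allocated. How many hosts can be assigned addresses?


Host bits = 32 - 29 = 3
Total addresses = 2^3 = 8
Usable = total - 2 (network and broadcast)
Usable hosts: 6


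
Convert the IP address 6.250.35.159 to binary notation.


6 = 00000110
250 = 11111010
35 = 00100011
159 = 10011111
Binary: 00000110.11111010.00100011.10011111


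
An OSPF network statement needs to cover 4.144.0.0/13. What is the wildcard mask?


Subnet mask: 255.248.0.0
Wildcard = 255.255.255.255 - subnet mask
255 - 255 = 0
255 - 248 = 7
255 - 0 = 255
255 - 0 = 255
Wildcard: 0.7.255.255


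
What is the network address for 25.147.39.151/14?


IP:   00011001.10010011.00100111.10010111
Mask: 11111111.11111100.00000000.00000000
AND operation:
Net:  00011001.10010000.00000000.00000000
Network: 25.144.0.0/14


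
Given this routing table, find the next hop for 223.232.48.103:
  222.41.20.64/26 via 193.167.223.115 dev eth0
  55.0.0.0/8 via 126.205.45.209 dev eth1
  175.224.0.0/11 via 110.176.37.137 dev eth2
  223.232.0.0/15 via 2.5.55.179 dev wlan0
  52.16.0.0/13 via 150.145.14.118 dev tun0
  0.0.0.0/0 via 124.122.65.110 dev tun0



Longest prefix match for 223.232.48.103:
  /26 222.41.20.64: no
  /8 55.0.0.0: no
  /11 175.224.0.0: no
  /15 223.232.0.0: MATCH
  /13 52.16.0.0: no
  /0 0.0.0.0: MATCH
Selected: next-hop 2.5.55.179 via wlan0 (matched /15)


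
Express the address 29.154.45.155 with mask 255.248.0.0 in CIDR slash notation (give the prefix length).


Binary: 11111111.11111000.00000000.00000000
Count leading 1s
Prefix: /13


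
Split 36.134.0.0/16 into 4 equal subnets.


New prefix = 16 + 2 = 18
Each subnet has 16384 addresses
  36.134.0.0/18
  36.134.64.0/18
  36.134.128.0/18
  36.134.192.0/18
Subnets: 36.134.0.0/18, 36.134.64.0/18, 36.134.128.0/18, 36.134.192.0/18


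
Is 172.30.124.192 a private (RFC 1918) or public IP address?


RFC 1918 private ranges:
  10.0.0.0/8 (10.0.0.0 - 10.255.255.255)
  172.16.0.0/12 (172.16.0.0 - 172.31.255.255)
  192.168.0.0/16 (192.168.0.0 - 192.168.255.255)
Private (in 172.16.0.0/12)


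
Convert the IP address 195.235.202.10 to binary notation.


195 = 11000011
235 = 11101011
202 = 11001010
10 = 00001010
Binary: 11000011.11101011.11001010.00001010


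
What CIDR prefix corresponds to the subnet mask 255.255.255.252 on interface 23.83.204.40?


Binary: 11111111.11111111.11111111.11111100
Count leading 1s
Prefix: /30


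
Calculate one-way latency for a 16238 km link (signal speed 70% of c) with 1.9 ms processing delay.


Speed = 0.7 * 3e5 km/s = 210000 km/s
Propagation delay = 16238 / 210000 = 0.0773 s = 77.3238 ms
Processing delay = 1.9 ms
Total one-way latency = 79.2238 ms


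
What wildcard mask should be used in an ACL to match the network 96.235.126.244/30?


Subnet mask: 255.255.255.252
Wildcard = 255.255.255.255 - subnet mask
255 - 255 = 0
255 - 255 = 0
255 - 255 = 0
255 - 252 = 3
Wildcard: 0.0.0.3


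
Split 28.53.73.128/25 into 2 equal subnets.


New prefix = 25 + 1 = 26
Each subnet has 64 addresses
  28.53.73.128/26
  28.53.73.192/26
Subnets: 28.53.73.128/26, 28.53.73.192/26


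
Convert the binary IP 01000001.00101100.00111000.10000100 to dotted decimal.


01000001 = 65
00101100 = 44
00111000 = 56
10000100 = 132
IP: 65.44.56.132


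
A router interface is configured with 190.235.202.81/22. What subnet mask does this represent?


/22 means 22 network bits, 10 host bits
Binary: 11111111111111111111110000000000
Mask: 255.255.252.0


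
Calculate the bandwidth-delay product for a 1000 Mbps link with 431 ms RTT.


BDP = bandwidth * RTT
= 1000 Mbps * 431 ms
= 1000 * 1e6 * 431 / 1000 bits
= 431000000 bits
= 53875000 bytes
= 52612.3047 KB
BDP = 431000000 bits (53875000 bytes)


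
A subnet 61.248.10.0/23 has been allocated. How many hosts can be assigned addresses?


Host bits = 32 - 23 = 9
Total addresses = 2^9 = 512
Usable = total - 2 (network and broadcast)
Usable hosts: 510


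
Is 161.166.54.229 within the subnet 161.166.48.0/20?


Subnet network: 161.166.48.0
Test IP AND mask: 161.166.48.0
Yes, 161.166.54.229 is in 161.166.48.0/20


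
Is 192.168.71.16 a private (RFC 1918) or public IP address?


RFC 1918 private ranges:
  10.0.0.0/8 (10.0.0.0 - 10.255.255.255)
  172.16.0.0/12 (172.16.0.0 - 172.31.255.255)
  192.168.0.0/16 (192.168.0.0 - 192.168.255.255)
Private (in 192.168.0.0/16)


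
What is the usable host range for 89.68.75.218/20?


Network: 89.68.64.0
Broadcast: 89.68.79.255
First usable = network + 1
Last usable = broadcast - 1
Range: 89.68.64.1 to 89.68.79.254


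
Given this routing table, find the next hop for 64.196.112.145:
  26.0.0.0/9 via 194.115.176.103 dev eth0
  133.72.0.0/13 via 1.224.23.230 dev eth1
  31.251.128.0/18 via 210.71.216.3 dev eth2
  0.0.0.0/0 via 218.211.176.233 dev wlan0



Longest prefix match for 64.196.112.145:
  /9 26.0.0.0: no
  /13 133.72.0.0: no
  /18 31.251.128.0: no
  /0 0.0.0.0: MATCH
Selected: next-hop 218.211.176.233 via wlan0 (matched /0)


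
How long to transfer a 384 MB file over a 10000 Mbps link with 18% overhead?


Effective throughput = 10000 * (1 - 18/100) = 8200 Mbps
File size in Mb = 384 * 8 = 3072 Mb
Time = 3072 / 8200
Time = 0.3746 seconds


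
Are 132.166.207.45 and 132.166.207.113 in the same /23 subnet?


Mask: 255.255.254.0
132.166.207.45 AND mask = 132.166.206.0
132.166.207.113 AND mask = 132.166.206.0
Yes, same subnet (132.166.206.0)


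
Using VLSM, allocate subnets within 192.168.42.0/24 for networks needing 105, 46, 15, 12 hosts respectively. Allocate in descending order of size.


105 hosts -> /25 (126 usable): 192.168.42.0/25
46 hosts -> /26 (62 usable): 192.168.42.128/26
15 hosts -> /27 (30 usable): 192.168.42.192/27
12 hosts -> /28 (14 usable): 192.168.42.224/28
Allocation: 192.168.42.0/25 (105 hosts, 126 usable); 192.168.42.128/26 (46 hosts, 62 usable); 192.168.42.192/27 (15 hosts, 30 usable); 192.168.42.224/28 (12 hosts, 14 usable)


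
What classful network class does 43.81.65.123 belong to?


First octet: 43
Binary: 00101011
0xxxxxxx -> Class A (1-126)
Class A, default mask 255.0.0.0 (/8)


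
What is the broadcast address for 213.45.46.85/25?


Network: 213.45.46.0/25
Host bits = 7
Set all host bits to 1:
Broadcast: 213.45.46.127


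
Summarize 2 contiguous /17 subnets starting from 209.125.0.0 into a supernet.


Original prefix: /17
Number of subnets: 2 = 2^1
New prefix = 17 - 1 = 16
Supernet: 209.125.0.0/16


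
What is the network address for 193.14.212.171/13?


IP:   11000001.00001110.11010100.10101011
Mask: 11111111.11111000.00000000.00000000
AND operation:
Net:  11000001.00001000.00000000.00000000
Network: 193.8.0.0/13


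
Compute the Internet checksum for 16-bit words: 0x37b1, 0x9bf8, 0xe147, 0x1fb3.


Sum all words (with carry folding):
+ 0x37b1 = 0x37b1
+ 0x9bf8 = 0xd3a9
+ 0xe147 = 0xb4f1
+ 0x1fb3 = 0xd4a4
One's complement: ~0xd4a4
Checksum = 0x2b5b


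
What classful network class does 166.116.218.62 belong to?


First octet: 166
Binary: 10100110
10xxxxxx -> Class B (128-191)
Class B, default mask 255.255.0.0 (/16)


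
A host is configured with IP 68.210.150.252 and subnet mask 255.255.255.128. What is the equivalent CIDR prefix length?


Binary: 11111111.11111111.11111111.10000000
Count leading 1s
Prefix: /25


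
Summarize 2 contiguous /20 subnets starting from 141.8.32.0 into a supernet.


Original prefix: /20
Number of subnets: 2 = 2^1
New prefix = 20 - 1 = 19
Supernet: 141.8.32.0/19


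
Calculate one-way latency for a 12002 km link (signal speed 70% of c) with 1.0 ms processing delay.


Speed = 0.7 * 3e5 km/s = 210000 km/s
Propagation delay = 12002 / 210000 = 0.0572 s = 57.1524 ms
Processing delay = 1.0 ms
Total one-way latency = 58.1524 ms


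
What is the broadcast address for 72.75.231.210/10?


Network: 72.64.0.0/10
Host bits = 22
Set all host bits to 1:
Broadcast: 72.127.255.255


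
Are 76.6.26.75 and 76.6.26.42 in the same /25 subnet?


Mask: 255.255.255.128
76.6.26.75 AND mask = 76.6.26.0
76.6.26.42 AND mask = 76.6.26.0
Yes, same subnet (76.6.26.0)


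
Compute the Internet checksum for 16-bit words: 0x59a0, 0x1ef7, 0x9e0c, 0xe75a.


Sum all words (with carry folding):
+ 0x59a0 = 0x59a0
+ 0x1ef7 = 0x7897
+ 0x9e0c = 0x16a4
+ 0xe75a = 0xfdfe
One's complement: ~0xfdfe
Checksum = 0x0201


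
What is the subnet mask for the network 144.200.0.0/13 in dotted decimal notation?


/13 means 13 network bits, 19 host bits
Binary: 11111111111110000000000000000000
Mask: 255.248.0.0


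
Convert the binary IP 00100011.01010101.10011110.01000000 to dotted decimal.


00100011 = 35
01010101 = 85
10011110 = 158
01000000 = 64
IP: 35.85.158.64


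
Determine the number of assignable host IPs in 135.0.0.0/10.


Host bits = 32 - 10 = 22
Total addresses = 2^22 = 4194304
Usable = total - 2 (network and broadcast)
Usable hosts: 4194302


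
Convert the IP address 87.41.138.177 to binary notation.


87 = 01010111
41 = 00101001
138 = 10001010
177 = 10110001
Binary: 01010111.00101001.10001010.10110001


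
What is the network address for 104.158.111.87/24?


IP:   01101000.10011110.01101111.01010111
Mask: 11111111.11111111.11111111.00000000
AND operation:
Net:  01101000.10011110.01101111.00000000
Network: 104.158.111.0/24


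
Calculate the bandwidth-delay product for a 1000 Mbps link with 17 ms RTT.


BDP = bandwidth * RTT
= 1000 Mbps * 17 ms
= 1000 * 1e6 * 17 / 1000 bits
= 17000000 bits
= 2125000 bytes
= 2075.1953 KB
BDP = 17000000 bits (2125000 bytes)


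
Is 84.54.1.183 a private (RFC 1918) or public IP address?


RFC 1918 private ranges:
  10.0.0.0/8 (10.0.0.0 - 10.255.255.255)
  172.16.0.0/12 (172.16.0.0 - 172.31.255.255)
  192.168.0.0/16 (192.168.0.0 - 192.168.255.255)
Public (not in any RFC 1918 range)


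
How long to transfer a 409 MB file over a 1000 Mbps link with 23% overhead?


Effective throughput = 1000 * (1 - 23/100) = 770 Mbps
File size in Mb = 409 * 8 = 3272 Mb
Time = 3272 / 770
Time = 4.2494 seconds


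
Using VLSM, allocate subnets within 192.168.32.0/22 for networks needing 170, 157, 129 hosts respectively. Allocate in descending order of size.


170 hosts -> /24 (254 usable): 192.168.32.0/24
157 hosts -> /24 (254 usable): 192.168.33.0/24
129 hosts -> /24 (254 usable): 192.168.34.0/24
Allocation: 192.168.32.0/24 (170 hosts, 254 usable); 192.168.33.0/24 (157 hosts, 254 usable); 192.168.34.0/24 (129 hosts, 254 usable)


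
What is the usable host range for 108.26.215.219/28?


Network: 108.26.215.208
Broadcast: 108.26.215.223
First usable = network + 1
Last usable = broadcast - 1
Range: 108.26.215.209 to 108.26.215.222


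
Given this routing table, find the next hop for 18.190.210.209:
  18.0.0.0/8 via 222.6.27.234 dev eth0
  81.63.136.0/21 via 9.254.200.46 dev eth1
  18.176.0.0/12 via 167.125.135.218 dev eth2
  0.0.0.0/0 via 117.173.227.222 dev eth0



Longest prefix match for 18.190.210.209:
  /8 18.0.0.0: MATCH
  /21 81.63.136.0: no
  /12 18.176.0.0: MATCH
  /0 0.0.0.0: MATCH
Selected: next-hop 167.125.135.218 via eth2 (matched /12)


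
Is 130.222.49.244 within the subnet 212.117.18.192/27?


Subnet network: 212.117.18.192
Test IP AND mask: 130.222.49.224
No, 130.222.49.244 is not in 212.117.18.192/27


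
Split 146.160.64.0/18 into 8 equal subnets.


New prefix = 18 + 3 = 21
Each subnet has 2048 addresses
  146.160.64.0/21
  146.160.72.0/21
  146.160.80.0/21
  146.160.88.0/21
  146.160.96.0/21
  146.160.104.0/21
  146.160.112.0/21
  146.160.120.0/21
Subnets: 146.160.64.0/21, 146.160.72.0/21, 146.160.80.0/21, 146.160.88.0/21, 146.160.96.0/21, 146.160.104.0/21, 146.160.112.0/21, 146.160.120.0/21


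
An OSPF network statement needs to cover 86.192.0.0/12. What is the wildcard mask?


Subnet mask: 255.240.0.0
Wildcard = 255.255.255.255 - subnet mask
255 - 255 = 0
255 - 240 = 15
255 - 0 = 255
255 - 0 = 255
Wildcard: 0.15.255.255


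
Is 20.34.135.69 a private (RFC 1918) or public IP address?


RFC 1918 private ranges:
  10.0.0.0/8 (10.0.0.0 - 10.255.255.255)
  172.16.0.0/12 (172.16.0.0 - 172.31.255.255)
  192.168.0.0/16 (192.168.0.0 - 192.168.255.255)
Public (not in any RFC 1918 range)


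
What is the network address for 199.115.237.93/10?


IP:   11000111.01110011.11101101.01011101
Mask: 11111111.11000000.00000000.00000000
AND operation:
Net:  11000111.01000000.00000000.00000000
Network: 199.64.0.0/10


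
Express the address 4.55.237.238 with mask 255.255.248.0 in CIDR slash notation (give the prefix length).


Binary: 11111111.11111111.11111000.00000000
Count leading 1s
Prefix: /21


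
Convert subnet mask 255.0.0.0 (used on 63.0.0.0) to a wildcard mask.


Subnet mask: 255.0.0.0
Wildcard = 255.255.255.255 - subnet mask
255 - 255 = 0
255 - 0 = 255
255 - 0 = 255
255 - 0 = 255
Wildcard: 0.255.255.255


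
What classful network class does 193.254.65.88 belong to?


First octet: 193
Binary: 11000001
110xxxxx -> Class C (192-223)
Class C, default mask 255.255.255.0 (/24)


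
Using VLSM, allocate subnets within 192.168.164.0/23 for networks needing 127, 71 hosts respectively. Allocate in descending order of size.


127 hosts -> /24 (254 usable): 192.168.164.0/24
71 hosts -> /25 (126 usable): 192.168.165.0/25
Allocation: 192.168.164.0/24 (127 hosts, 254 usable); 192.168.165.0/25 (71 hosts, 126 usable)


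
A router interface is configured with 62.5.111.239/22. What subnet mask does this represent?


/22 means 22 network bits, 10 host bits
Binary: 11111111111111111111110000000000
Mask: 255.255.252.0


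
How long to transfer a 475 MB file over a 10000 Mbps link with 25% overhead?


Effective throughput = 10000 * (1 - 25/100) = 7500 Mbps
File size in Mb = 475 * 8 = 3800 Mb
Time = 3800 / 7500
Time = 0.5067 seconds


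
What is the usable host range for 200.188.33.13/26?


Network: 200.188.33.0
Broadcast: 200.188.33.63
First usable = network + 1
Last usable = broadcast - 1
Range: 200.188.33.1 to 200.188.33.62


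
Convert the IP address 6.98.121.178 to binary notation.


6 = 00000110
98 = 01100010
121 = 01111001
178 = 10110010
Binary: 00000110.01100010.01111001.10110010


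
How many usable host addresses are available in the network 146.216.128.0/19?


Host bits = 32 - 19 = 13
Total addresses = 2^13 = 8192
Usable = total - 2 (network and broadcast)
Usable hosts: 8190


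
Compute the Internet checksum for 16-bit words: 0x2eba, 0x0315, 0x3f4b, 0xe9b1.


Sum all words (with carry folding):
+ 0x2eba = 0x2eba
+ 0x0315 = 0x31cf
+ 0x3f4b = 0x711a
+ 0xe9b1 = 0x5acc
One's complement: ~0x5acc
Checksum = 0xa533


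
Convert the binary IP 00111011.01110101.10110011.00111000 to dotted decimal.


00111011 = 59
01110101 = 117
10110011 = 179
00111000 = 56
IP: 59.117.179.56


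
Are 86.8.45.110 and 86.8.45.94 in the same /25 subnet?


Mask: 255.255.255.128
86.8.45.110 AND mask = 86.8.45.0
86.8.45.94 AND mask = 86.8.45.0
Yes, same subnet (86.8.45.0)


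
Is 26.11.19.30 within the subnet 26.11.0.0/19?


Subnet network: 26.11.0.0
Test IP AND mask: 26.11.0.0
Yes, 26.11.19.30 is in 26.11.0.0/19


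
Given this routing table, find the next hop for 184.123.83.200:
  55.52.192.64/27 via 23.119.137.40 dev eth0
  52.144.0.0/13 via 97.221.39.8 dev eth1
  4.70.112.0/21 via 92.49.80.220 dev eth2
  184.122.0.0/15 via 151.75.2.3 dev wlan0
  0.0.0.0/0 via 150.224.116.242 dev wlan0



Longest prefix match for 184.123.83.200:
  /27 55.52.192.64: no
  /13 52.144.0.0: no
  /21 4.70.112.0: no
  /15 184.122.0.0: MATCH
  /0 0.0.0.0: MATCH
Selected: next-hop 151.75.2.3 via wlan0 (matched /15)


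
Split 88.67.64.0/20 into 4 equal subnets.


New prefix = 20 + 2 = 22
Each subnet has 1024 addresses
  88.67.64.0/22
  88.67.68.0/22
  88.67.72.0/22
  88.67.76.0/22
Subnets: 88.67.64.0/22, 88.67.68.0/22, 88.67.72.0/22, 88.67.76.0/22


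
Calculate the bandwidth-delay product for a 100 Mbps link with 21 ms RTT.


BDP = bandwidth * RTT
= 100 Mbps * 21 ms
= 100 * 1e6 * 21 / 1000 bits
= 2100000 bits
= 262500 bytes
= 256.3477 KB
BDP = 2100000 bits (262500 bytes)


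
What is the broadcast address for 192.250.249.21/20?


Network: 192.250.240.0/20
Host bits = 12
Set all host bits to 1:
Broadcast: 192.250.255.255


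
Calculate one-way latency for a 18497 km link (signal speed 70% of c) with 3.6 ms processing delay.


Speed = 0.7 * 3e5 km/s = 210000 km/s
Propagation delay = 18497 / 210000 = 0.0881 s = 88.081 ms
Processing delay = 3.6 ms
Total one-way latency = 91.681 ms


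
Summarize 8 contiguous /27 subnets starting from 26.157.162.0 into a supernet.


Original prefix: /27
Number of subnets: 8 = 2^3
New prefix = 27 - 3 = 24
Supernet: 26.157.162.0/24


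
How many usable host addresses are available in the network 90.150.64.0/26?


Host bits = 32 - 26 = 6
Total addresses = 2^6 = 64
Usable = total - 2 (network and broadcast)
Usable hosts: 62


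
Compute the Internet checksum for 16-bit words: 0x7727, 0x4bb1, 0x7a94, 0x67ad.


Sum all words (with carry folding):
+ 0x7727 = 0x7727
+ 0x4bb1 = 0xc2d8
+ 0x7a94 = 0x3d6d
+ 0x67ad = 0xa51a
One's complement: ~0xa51a
Checksum = 0x5ae5


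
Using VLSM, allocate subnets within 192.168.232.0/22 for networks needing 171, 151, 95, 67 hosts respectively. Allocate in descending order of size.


171 hosts -> /24 (254 usable): 192.168.232.0/24
151 hosts -> /24 (254 usable): 192.168.233.0/24
95 hosts -> /25 (126 usable): 192.168.234.0/25
67 hosts -> /25 (126 usable): 192.168.234.128/25
Allocation: 192.168.232.0/24 (171 hosts, 254 usable); 192.168.233.0/24 (151 hosts, 254 usable); 192.168.234.0/25 (95 hosts, 126 usable); 192.168.234.128/25 (67 hosts, 126 usable)


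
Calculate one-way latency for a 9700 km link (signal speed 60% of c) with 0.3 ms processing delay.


Speed = 0.6 * 3e5 km/s = 180000 km/s
Propagation delay = 9700 / 180000 = 0.0539 s = 53.8889 ms
Processing delay = 0.3 ms
Total one-way latency = 54.1889 ms


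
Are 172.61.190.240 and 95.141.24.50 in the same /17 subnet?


Mask: 255.255.128.0
172.61.190.240 AND mask = 172.61.128.0
95.141.24.50 AND mask = 95.141.0.0
No, different subnets (172.61.128.0 vs 95.141.0.0)


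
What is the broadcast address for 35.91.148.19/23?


Network: 35.91.148.0/23
Host bits = 9
Set all host bits to 1:
Broadcast: 35.91.149.255


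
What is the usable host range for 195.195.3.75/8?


Network: 195.0.0.0
Broadcast: 195.255.255.255
First usable = network + 1
Last usable = broadcast - 1
Range: 195.0.0.1 to 195.255.255.254


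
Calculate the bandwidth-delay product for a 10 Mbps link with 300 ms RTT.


BDP = bandwidth * RTT
= 10 Mbps * 300 ms
= 10 * 1e6 * 300 / 1000 bits
= 3000000 bits
= 375000 bytes
= 366.2109 KB
BDP = 3000000 bits (375000 bytes)


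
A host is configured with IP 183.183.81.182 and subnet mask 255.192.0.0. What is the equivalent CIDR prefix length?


Binary: 11111111.11000000.00000000.00000000
Count leading 1s
Prefix: /10


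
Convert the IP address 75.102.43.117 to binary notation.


75 = 01001011
102 = 01100110
43 = 00101011
117 = 01110101
Binary: 01001011.01100110.00101011.01110101


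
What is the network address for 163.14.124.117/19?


IP:   10100011.00001110.01111100.01110101
Mask: 11111111.11111111.11100000.00000000
AND operation:
Net:  10100011.00001110.01100000.00000000
Network: 163.14.96.0/19


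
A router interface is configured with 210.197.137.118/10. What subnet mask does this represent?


/10 means 10 network bits, 22 host bits
Binary: 11111111110000000000000000000000
Mask: 255.192.0.0


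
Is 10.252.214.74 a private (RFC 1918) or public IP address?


RFC 1918 private ranges:
  10.0.0.0/8 (10.0.0.0 - 10.255.255.255)
  172.16.0.0/12 (172.16.0.0 - 172.31.255.255)
  192.168.0.0/16 (192.168.0.0 - 192.168.255.255)
Private (in 10.0.0.0/8)


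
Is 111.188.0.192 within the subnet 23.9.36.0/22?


Subnet network: 23.9.36.0
Test IP AND mask: 111.188.0.0
No, 111.188.0.192 is not in 23.9.36.0/22


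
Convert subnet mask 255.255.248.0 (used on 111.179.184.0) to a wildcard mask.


Subnet mask: 255.255.248.0
Wildcard = 255.255.255.255 - subnet mask
255 - 255 = 0
255 - 255 = 0
255 - 248 = 7
255 - 0 = 255
Wildcard: 0.0.7.255


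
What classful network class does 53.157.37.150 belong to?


First octet: 53
Binary: 00110101
0xxxxxxx -> Class A (1-126)
Class A, default mask 255.0.0.0 (/8)


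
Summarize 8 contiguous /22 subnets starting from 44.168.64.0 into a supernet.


Original prefix: /22
Number of subnets: 8 = 2^3
New prefix = 22 - 3 = 19
Supernet: 44.168.64.0/19


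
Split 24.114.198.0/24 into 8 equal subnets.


New prefix = 24 + 3 = 27
Each subnet has 32 addresses
  24.114.198.0/27
  24.114.198.32/27
  24.114.198.64/27
  24.114.198.96/27
  24.114.198.128/27
  24.114.198.160/27
  24.114.198.192/27
  24.114.198.224/27
Subnets: 24.114.198.0/27, 24.114.198.32/27, 24.114.198.64/27, 24.114.198.96/27, 24.114.198.128/27, 24.114.198.160/27, 24.114.198.192/27, 24.114.198.224/27


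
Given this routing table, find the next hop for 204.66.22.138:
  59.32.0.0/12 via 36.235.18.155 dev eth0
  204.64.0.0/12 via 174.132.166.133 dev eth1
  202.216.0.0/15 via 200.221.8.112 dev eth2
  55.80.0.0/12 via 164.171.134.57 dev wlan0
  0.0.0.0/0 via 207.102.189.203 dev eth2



Longest prefix match for 204.66.22.138:
  /12 59.32.0.0: no
  /12 204.64.0.0: MATCH
  /15 202.216.0.0: no
  /12 55.80.0.0: no
  /0 0.0.0.0: MATCH
Selected: next-hop 174.132.166.133 via eth1 (matched /12)


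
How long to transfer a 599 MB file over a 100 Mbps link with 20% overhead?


Effective throughput = 100 * (1 - 20/100) = 80 Mbps
File size in Mb = 599 * 8 = 4792 Mb
Time = 4792 / 80
Time = 59.9 seconds


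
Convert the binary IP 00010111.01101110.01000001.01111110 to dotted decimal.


00010111 = 23
01101110 = 110
01000001 = 65
01111110 = 126
IP: 23.110.65.126


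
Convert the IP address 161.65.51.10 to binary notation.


161 = 10100001
65 = 01000001
51 = 00110011
10 = 00001010
Binary: 10100001.01000001.00110011.00001010


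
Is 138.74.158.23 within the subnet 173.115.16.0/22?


Subnet network: 173.115.16.0
Test IP AND mask: 138.74.156.0
No, 138.74.158.23 is not in 173.115.16.0/22


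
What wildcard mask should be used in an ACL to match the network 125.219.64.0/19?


Subnet mask: 255.255.224.0
Wildcard = 255.255.255.255 - subnet mask
255 - 255 = 0
255 - 255 = 0
255 - 224 = 31
255 - 0 = 255
Wildcard: 0.0.31.255
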